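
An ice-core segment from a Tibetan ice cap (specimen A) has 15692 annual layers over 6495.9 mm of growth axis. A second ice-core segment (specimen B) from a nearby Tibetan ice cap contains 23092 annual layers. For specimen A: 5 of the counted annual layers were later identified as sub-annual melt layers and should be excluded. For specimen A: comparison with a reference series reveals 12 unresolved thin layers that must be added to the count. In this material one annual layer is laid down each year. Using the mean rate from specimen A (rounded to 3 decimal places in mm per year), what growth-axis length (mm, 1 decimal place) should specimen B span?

Specimen A: after corrections the count is 15692 − 5 + 12 = 15699 annual layers.
A: Mean rate = 6495.9 mm / 15699 years ≈ 0.414 mm per year.
For B, 0.414 mm/year × 23092 years = 9560.1 mm.

9560.1 mm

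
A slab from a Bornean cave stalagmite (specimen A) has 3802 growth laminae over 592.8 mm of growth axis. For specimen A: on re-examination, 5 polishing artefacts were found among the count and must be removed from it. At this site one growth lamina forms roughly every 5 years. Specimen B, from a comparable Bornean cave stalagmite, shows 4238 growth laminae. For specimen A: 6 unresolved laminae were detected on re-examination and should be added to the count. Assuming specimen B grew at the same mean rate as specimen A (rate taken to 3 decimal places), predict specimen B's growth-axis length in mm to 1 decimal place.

Specimen A: true growth lamina count = 3802 − 5 + 6 = 3803.
Specimen A: 3803 growth laminae at 5 years each span 3803 × 5 = 19015 years.
A: Mean rate = 592.8 mm / 19015 years ≈ 0.031 mm/yr.
Specimen B: multiplying by 5 years per growth lamina: 4238 × 5 = 21190 years. Length of B = 0.031 × 21190 = 656.9 mm.

656.9 mm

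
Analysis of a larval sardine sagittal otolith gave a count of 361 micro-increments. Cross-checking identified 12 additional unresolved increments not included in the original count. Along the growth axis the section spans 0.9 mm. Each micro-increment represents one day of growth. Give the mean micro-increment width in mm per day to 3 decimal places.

0.002 mm per day

After corrections the count is 361 + 12 = 373 micro-increments.
0.9 mm over 373 days gives 0.9 / 373 ≈ 0.002 mm per day.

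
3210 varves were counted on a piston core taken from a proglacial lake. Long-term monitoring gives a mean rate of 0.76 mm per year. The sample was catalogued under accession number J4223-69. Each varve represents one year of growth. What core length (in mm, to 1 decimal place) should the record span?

2439.6 mm

3210 years of growth are recorded.
3210 years at 0.76 mm/year gives 0.76 × 3210 = 2439.6 mm.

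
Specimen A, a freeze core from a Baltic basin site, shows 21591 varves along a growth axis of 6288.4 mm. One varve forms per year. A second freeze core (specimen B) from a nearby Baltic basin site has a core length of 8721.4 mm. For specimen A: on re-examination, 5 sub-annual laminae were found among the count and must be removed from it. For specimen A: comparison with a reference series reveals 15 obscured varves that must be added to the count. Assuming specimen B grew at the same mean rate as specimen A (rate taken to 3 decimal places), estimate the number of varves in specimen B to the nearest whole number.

Specimen A: adjusted count: 21591 − 5 + 15 = 21601 varves.
A: Extension rate ≈ 6288.4 / 21601 = 0.291 mm/yr.
Specimen B: 8721.4 mm / 0.291 mm per year = 29970.45 years ≈ 29970 varves.

29970 varves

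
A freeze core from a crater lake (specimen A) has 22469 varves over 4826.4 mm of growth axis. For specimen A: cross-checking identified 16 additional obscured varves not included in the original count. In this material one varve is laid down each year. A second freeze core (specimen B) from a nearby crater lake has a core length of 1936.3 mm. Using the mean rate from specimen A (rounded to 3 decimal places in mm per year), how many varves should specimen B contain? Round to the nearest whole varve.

Specimen A: true varve count = 22469 + 16 = 22485.
A: Extension rate ≈ 4826.4 / 22485 = 0.215 mm per year.
Specimen B: 1936.3 mm / 0.215 mm per year = 9006.05 years ≈ 9006 varves.

9006 varves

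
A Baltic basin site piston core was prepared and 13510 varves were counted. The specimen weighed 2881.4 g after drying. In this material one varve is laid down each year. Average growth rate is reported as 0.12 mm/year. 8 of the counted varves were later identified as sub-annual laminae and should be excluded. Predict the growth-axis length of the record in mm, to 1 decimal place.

Correcting the raw count gives 13510 − 8 = 13502 true varves.
Predicted length = 0.12 mm/year × 13502 years = 1620.2 mm.

1620.2 mm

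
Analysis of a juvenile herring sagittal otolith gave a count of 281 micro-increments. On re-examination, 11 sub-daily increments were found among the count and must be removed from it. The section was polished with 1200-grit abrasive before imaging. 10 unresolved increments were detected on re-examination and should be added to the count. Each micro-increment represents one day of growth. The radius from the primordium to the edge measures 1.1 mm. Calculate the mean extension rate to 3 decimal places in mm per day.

Correcting the raw count gives 281 − 11 + 10 = 280 true micro-increments.
Extension rate ≈ 1.1 / 280 = 0.004 mm per day.

0.004 mm per day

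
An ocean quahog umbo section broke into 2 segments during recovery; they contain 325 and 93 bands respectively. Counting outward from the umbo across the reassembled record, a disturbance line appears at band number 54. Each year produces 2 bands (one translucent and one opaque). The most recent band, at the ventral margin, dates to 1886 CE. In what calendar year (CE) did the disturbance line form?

1704 CE

Total bands = 325 + 93 = 418.
Between band 54 and the ventral margin there are 418 − 54 = 364 bands.
Dividing by 2 bands per year: 364 / 2 = 182 years.
1886 − 182 = 1704 CE.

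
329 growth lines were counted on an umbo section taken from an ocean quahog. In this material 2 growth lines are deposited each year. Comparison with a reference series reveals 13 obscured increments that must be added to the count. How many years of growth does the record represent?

171 years

Adjusted count: 329 + 13 = 342 growth lines.
Dividing by 2 growth lines per year: 342 / 2 = 171 years.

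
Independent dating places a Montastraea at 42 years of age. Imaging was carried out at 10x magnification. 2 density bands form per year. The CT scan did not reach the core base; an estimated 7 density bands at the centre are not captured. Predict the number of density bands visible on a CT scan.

Expected density bands: 42 × 2 = 84.
Subtracting the 7 density bands not captured gives 84 − 7 = 77 density bands in the record.

77 density bands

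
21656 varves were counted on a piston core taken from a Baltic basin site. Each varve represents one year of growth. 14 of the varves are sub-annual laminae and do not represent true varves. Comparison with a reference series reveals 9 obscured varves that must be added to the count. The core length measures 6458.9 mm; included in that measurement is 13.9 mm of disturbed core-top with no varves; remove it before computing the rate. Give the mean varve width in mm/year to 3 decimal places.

True varve count = 21656 − 14 + 9 = 21651.
Removing the 13.9 mm offcut leaves 6458.9 − 13.9 = 6445.0 mm.
Mean rate = 6445.0 mm / 21651 years ≈ 0.298 mm/year.

0.298 mm/year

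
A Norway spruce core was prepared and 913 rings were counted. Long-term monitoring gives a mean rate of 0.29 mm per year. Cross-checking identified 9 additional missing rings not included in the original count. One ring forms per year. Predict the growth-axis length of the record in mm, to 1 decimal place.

267.4 mm

Adjusted count: 913 + 9 = 922 rings.
Length ≈ 0.29 × 922 = 267.4 mm.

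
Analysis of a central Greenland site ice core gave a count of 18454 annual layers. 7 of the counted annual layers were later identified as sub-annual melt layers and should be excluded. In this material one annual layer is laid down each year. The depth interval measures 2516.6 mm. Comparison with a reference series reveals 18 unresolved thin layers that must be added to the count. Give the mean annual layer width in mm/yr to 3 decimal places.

Correcting the raw count gives 18454 − 7 + 18 = 18465 true annual layers.
Mean rate = 2516.6 mm / 18465 years ≈ 0.136 mm/yr.

0.136 mm/yr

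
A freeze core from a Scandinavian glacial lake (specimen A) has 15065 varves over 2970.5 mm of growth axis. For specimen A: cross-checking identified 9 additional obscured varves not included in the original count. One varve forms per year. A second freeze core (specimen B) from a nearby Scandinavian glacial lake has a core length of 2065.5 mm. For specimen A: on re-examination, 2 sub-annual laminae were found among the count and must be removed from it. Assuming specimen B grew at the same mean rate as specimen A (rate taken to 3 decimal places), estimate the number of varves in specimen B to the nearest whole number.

10485 varves

Specimen A: adjusted count: 15065 − 2 + 9 = 15072 varves.
A: Mean rate = 2970.5 mm / 15072 years ≈ 0.197 mm/yr.
For B, 2065.5 / 0.197 = 10484.77 years ≈ 10485 varves.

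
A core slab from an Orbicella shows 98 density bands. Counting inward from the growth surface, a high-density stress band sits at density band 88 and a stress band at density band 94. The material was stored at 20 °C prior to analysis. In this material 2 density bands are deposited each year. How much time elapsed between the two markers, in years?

The two markers are separated by 94 − 88 = 6 density bands.
6 density bands at 2 per year is 6 / 2 = 3 years.

3 yr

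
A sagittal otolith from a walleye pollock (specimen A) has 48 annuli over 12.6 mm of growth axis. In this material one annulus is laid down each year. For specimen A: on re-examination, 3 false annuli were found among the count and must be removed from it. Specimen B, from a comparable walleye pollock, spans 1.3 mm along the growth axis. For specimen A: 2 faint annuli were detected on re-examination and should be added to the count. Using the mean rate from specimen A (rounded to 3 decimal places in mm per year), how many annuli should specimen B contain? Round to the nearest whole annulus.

Specimen A: after corrections the count is 48 − 3 + 2 = 47 annuli.
A: Extension rate ≈ 12.6 / 47 = 0.268 mm/yr.
Specimen B: 1.3 mm / 0.268 mm per year = 4.85 years ≈ 5 annuli.

5 annuli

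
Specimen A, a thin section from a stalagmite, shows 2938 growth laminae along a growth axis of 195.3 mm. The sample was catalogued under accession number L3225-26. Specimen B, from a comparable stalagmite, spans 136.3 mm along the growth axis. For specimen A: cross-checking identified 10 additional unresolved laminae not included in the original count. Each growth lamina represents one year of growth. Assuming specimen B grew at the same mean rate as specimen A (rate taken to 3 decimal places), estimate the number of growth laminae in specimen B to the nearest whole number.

2065 growth laminae

Specimen A: correcting the raw count gives 2938 + 10 = 2948 true growth laminae.
A: Mean rate = 195.3 mm / 2948 years ≈ 0.066 mm/yr.
B spans 136.3 / 0.066 = 2065.15 years ≈ 2065 growth laminae.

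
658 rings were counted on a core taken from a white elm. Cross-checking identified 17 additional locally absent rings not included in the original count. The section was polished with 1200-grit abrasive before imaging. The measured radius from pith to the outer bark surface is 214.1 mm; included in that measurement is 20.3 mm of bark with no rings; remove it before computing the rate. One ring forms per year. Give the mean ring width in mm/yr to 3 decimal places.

Adjusted count: 658 + 17 = 675 rings.
Removing the 20.3 mm offcut leaves 214.1 − 20.3 = 193.8 mm.
Extension rate ≈ 193.8 / 675 = 0.287 mm/yr.

0.287 mm/yr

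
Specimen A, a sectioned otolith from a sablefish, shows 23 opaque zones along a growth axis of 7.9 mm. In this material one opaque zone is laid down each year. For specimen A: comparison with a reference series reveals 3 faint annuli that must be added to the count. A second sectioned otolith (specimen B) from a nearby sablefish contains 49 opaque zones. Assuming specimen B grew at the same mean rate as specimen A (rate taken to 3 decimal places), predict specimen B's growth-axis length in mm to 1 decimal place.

14.9 mm

Specimen A: adjusted count: 23 + 3 = 26 opaque zones.
A: 7.9 mm over 26 years gives 7.9 / 26 ≈ 0.304 mm/year.
Length of B = 0.304 × 49 = 14.9 mm.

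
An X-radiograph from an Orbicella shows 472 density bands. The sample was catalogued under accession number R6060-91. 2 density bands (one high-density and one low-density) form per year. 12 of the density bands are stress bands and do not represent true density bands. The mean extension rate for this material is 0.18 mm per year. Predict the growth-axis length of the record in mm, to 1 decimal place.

41.4 mm

Adjusted count: 472 − 12 = 460 density bands.
460 density bands at 2 per year is 460 / 2 = 230 years.
Predicted length = 0.18 mm/year × 230 years = 41.4 mm.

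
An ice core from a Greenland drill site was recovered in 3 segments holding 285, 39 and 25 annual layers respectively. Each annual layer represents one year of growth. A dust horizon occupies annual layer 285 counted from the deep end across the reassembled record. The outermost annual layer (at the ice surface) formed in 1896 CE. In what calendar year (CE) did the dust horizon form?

Total annual layers = 285 + 39 + 25 = 349.
The dust horizon sits at annual layer 285 from the deep end, so 349 − 285 = 64 annual layers formed after it.
1896 − 64 = 1832 CE.

1832 CE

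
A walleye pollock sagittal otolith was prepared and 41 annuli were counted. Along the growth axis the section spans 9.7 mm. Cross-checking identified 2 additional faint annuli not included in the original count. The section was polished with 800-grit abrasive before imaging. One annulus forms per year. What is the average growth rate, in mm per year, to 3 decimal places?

Adjusted count: 41 + 2 = 43 annuli.
9.7 mm over 43 years gives 9.7 / 43 ≈ 0.226 mm per year.

0.226 mm per year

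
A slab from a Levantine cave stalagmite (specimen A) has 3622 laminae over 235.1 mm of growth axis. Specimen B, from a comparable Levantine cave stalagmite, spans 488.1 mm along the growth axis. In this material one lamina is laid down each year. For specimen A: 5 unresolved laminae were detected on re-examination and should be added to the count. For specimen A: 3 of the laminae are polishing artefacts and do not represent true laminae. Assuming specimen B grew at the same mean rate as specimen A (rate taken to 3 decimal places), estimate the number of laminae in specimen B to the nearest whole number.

Specimen A: adjusted count: 3622 − 3 + 5 = 3624 laminae.
A: Extension rate ≈ 235.1 / 3624 = 0.065 mm/year.
For B, 488.1 / 0.065 = 7509.23 years ≈ 7509 laminae.

7509 laminae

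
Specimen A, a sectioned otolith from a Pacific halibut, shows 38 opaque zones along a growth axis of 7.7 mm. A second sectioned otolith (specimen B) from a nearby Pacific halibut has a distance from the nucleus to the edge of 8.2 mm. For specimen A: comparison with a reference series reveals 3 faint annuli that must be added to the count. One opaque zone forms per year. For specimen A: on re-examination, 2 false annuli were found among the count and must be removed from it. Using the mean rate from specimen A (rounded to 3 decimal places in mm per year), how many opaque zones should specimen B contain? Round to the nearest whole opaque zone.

42 opaque zones

Specimen A: correcting the raw count gives 38 − 2 + 3 = 39 true opaque zones.
A: 7.7 mm over 39 years gives 7.7 / 39 ≈ 0.197 mm/yr.
For B, 8.2 / 0.197 = 41.62 years ≈ 42 opaque zones.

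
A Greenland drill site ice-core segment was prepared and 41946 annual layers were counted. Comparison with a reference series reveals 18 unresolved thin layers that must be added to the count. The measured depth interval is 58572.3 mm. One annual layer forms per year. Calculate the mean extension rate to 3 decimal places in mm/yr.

True annual layer count = 41946 + 18 = 41964.
58572.3 mm over 41964 years gives 58572.3 / 41964 ≈ 1.396 mm/yr.

1.396 mm/yr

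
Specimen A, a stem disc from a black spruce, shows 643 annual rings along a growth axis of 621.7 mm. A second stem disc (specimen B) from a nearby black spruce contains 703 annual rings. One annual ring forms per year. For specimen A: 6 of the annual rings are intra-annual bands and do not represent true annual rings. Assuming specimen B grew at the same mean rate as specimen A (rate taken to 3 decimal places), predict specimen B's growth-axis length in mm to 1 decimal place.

686.1 mm

Specimen A: true annual ring count = 643 − 6 = 637.
A: Extension rate ≈ 621.7 / 637 = 0.976 mm per year.
Length of B = 0.976 × 703 = 686.1 mm.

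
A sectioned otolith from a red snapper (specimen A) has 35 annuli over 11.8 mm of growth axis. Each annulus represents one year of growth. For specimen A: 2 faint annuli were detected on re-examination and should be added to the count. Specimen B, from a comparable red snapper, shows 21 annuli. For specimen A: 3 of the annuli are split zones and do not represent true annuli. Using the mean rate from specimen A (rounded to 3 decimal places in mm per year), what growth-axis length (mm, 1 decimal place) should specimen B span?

7.3 mm

Specimen A: after corrections the count is 35 − 3 + 2 = 34 annuli.
A: 11.8 mm over 34 years gives 11.8 / 34 ≈ 0.347 mm/year.
B's length ≈ 0.347 × 21 = 7.3 mm.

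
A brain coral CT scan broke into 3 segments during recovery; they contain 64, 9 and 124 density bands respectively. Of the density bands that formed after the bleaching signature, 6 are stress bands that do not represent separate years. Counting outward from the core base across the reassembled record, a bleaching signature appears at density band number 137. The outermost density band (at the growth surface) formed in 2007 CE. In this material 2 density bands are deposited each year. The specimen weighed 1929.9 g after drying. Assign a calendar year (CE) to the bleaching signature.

Total density bands = 64 + 9 + 124 = 197.
The bleaching signature sits at density band 137 from the core base, so 197 − 137 = 60 density bands formed after it.
60 − 6 false = 54 true density bands after the bleaching signature.
54 density bands at 2 per year is 54 / 2 = 27 years.
Counting back 27 years from 2007 CE places the bleaching signature in 2007 − 27 = 1980 CE.

1980 CE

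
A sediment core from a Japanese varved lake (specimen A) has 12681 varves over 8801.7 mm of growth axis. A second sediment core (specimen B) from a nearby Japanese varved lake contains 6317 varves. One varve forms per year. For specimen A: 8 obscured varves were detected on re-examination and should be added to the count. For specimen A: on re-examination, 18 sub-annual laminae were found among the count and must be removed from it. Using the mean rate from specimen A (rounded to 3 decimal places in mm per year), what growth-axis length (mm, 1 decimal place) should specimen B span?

Specimen A: true varve count = 12681 − 18 + 8 = 12671.
A: Extension rate ≈ 8801.7 / 12671 = 0.695 mm per year.
B's length ≈ 0.695 × 6317 = 4390.3 mm.

4390.3 mm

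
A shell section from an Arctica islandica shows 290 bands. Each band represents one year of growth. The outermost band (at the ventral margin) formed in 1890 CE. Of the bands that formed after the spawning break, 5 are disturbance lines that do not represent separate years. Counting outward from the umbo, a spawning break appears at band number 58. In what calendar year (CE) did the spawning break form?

1663 CE

Between band 58 and the ventral margin there are 290 − 58 = 232 bands.
Excluding 5 false bands: 232 − 5 = 227.
1890 − 227 = 1663 CE.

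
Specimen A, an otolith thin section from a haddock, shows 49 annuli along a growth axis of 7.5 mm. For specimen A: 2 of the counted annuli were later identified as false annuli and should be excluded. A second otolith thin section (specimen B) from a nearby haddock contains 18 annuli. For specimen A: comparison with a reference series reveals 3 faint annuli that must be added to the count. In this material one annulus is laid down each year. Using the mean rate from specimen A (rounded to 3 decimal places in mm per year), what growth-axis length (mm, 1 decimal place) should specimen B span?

2.7 mm

Specimen A: after corrections the count is 49 − 2 + 3 = 50 annuli.
A: 7.5 mm over 50 years gives 7.5 / 50 ≈ 0.150 mm/year.
B's length ≈ 0.150 × 18 = 2.7 mm.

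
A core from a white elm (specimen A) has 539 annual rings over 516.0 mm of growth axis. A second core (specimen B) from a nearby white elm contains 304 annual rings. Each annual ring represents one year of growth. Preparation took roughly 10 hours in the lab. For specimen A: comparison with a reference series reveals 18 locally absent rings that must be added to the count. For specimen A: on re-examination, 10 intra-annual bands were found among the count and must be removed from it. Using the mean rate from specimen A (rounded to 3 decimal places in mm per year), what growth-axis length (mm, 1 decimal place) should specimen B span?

Specimen A: correcting the raw count gives 539 − 10 + 18 = 547 true annual rings.
A: Mean rate = 516.0 mm / 547 years ≈ 0.943 mm/yr.
Length of B = 0.943 × 304 = 286.7 mm.

286.7 mm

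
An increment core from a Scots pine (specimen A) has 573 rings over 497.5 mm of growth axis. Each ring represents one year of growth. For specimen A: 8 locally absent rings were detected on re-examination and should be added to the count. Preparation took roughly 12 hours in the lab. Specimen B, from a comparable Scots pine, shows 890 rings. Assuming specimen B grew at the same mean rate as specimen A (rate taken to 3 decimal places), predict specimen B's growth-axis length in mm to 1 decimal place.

761.8 mm

Specimen A: true ring count = 573 + 8 = 581.
A: Mean rate = 497.5 mm / 581 years ≈ 0.856 mm/year.
Length of B = 0.856 × 890 = 761.8 mm.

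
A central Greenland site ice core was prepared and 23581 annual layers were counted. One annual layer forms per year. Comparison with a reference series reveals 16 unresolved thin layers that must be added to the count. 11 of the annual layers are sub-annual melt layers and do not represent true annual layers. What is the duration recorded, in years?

Correcting the raw count gives 23581 − 11 + 16 = 23586 true annual layers.
One annual layer per year makes the duration 23586 years.

23586 years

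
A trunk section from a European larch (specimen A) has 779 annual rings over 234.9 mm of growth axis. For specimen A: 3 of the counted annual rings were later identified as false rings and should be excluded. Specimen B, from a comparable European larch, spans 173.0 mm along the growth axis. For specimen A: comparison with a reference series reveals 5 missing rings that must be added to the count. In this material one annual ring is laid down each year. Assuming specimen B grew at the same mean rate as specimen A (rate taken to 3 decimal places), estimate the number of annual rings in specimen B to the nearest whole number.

Specimen A: true annual ring count = 779 − 3 + 5 = 781.
A: Extension rate ≈ 234.9 / 781 = 0.301 mm/yr.
B spans 173.0 / 0.301 = 574.75 years ≈ 575 annual rings.

575 annual rings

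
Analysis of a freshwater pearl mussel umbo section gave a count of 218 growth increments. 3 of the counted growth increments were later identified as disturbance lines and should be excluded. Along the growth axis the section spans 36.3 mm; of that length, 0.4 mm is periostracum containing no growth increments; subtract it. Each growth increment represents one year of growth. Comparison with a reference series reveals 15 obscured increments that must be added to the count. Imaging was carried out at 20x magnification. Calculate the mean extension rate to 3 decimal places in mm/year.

Adjusted count: 218 − 3 + 15 = 230 growth increments.
Net length = 36.3 − 0.4 = 35.9 mm.
Mean rate = 35.9 mm / 230 years ≈ 0.156 mm/year.

0.156 mm/year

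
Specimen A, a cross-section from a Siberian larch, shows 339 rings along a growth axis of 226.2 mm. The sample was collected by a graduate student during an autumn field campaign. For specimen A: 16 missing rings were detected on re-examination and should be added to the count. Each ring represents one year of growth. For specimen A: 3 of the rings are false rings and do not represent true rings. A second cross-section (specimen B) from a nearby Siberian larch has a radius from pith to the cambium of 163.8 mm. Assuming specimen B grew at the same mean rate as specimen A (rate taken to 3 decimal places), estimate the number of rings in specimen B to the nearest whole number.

Specimen A: correcting the raw count gives 339 − 3 + 16 = 352 true rings.
A: Mean rate = 226.2 mm / 352 years ≈ 0.643 mm/year.
Specimen B: 163.8 mm / 0.643 mm per year = 254.74 years ≈ 255 rings.

255 rings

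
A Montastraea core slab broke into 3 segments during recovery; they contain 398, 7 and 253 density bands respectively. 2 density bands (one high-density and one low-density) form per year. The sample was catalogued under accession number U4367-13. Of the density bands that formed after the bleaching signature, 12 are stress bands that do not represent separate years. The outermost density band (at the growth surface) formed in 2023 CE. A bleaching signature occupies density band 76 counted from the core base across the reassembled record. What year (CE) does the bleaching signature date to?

1738 CE

Total density bands = 398 + 7 + 253 = 658.
Between density band 76 and the growth surface there are 658 − 76 = 582 density bands.
Removing the 12 false density bands leaves 582 − 12 = 570 true density bands beyond the bleaching signature.
Dividing by 2 density bands per year: 570 / 2 = 285 years.
2023 − 285 = 1738 CE.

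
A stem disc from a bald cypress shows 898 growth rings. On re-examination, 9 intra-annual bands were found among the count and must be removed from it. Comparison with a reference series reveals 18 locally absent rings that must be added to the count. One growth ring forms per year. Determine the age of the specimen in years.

After corrections the count is 898 − 9 + 18 = 907 growth rings.
At one growth ring per year, that is 907 years.

907 years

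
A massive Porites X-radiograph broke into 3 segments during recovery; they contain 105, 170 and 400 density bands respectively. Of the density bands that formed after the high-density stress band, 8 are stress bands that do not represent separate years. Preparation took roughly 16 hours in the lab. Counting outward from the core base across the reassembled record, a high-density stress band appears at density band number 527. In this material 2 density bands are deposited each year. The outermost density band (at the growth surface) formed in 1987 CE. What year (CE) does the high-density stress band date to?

Total density bands = 105 + 170 + 400 = 675.
The high-density stress band sits at density band 527 from the core base, so 675 − 527 = 148 density bands formed after it.
Removing the 8 false density bands leaves 148 − 8 = 140 true density bands beyond the high-density stress band.
With 2 density bands per year, 140 / 2 = 70 years.
1987 − 70 = 1917 CE.

1917 CE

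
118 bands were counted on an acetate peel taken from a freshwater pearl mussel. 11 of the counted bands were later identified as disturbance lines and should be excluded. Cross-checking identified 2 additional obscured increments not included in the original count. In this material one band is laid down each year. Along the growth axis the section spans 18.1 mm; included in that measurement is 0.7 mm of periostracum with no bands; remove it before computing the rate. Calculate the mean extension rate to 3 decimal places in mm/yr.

0.160 mm/yr

Adjusted count: 118 − 11 + 2 = 109 bands.
The growth record spans 18.1 − 0.7 = 17.4 mm.
17.4 mm over 109 years gives 17.4 / 109 ≈ 0.160 mm/yr.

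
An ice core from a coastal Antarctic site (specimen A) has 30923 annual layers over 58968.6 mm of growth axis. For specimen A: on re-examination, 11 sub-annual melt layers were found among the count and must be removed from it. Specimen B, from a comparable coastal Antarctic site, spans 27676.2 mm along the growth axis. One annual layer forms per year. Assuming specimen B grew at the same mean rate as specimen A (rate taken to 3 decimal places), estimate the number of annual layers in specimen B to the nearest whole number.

14505 annual layers

Specimen A: after corrections the count is 30923 − 11 = 30912 annual layers.
A: Extension rate ≈ 58968.6 / 30912 = 1.908 mm per year.
B spans 27676.2 / 1.908 = 14505.35 years ≈ 14505 annual layers.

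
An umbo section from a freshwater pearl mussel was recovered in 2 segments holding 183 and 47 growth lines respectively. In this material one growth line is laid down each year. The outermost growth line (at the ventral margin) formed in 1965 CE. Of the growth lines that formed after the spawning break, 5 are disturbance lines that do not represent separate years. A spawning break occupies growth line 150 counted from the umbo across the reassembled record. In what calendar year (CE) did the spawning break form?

Total growth lines = 183 + 47 = 230.
The spawning break sits at growth line 150 from the umbo, so 230 − 150 = 80 growth lines formed after it.
80 − 5 false = 75 true growth lines after the spawning break.
1965 − 75 = 1890 CE.

1890 CE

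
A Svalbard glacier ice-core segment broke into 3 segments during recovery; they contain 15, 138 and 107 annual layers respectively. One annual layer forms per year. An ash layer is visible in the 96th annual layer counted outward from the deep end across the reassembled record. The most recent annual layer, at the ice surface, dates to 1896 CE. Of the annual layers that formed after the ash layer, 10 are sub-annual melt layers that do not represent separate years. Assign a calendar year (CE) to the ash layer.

Total annual layers = 15 + 138 + 107 = 260.
Between annual layer 96 and the ice surface there are 260 − 96 = 164 annual layers.
Excluding 10 false annual layers: 164 − 10 = 154.
Counting back 154 years from 1896 CE places the ash layer in 1896 − 154 = 1742 CE.

1742 CE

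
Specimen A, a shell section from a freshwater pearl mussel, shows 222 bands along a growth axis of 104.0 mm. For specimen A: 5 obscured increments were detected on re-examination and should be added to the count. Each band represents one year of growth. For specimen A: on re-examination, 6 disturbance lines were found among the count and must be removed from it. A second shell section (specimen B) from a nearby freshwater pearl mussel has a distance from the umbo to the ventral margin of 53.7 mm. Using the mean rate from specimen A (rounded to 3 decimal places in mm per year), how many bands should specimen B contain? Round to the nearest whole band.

Specimen A: after corrections the count is 222 − 6 + 5 = 221 bands.
A: Extension rate ≈ 104.0 / 221 = 0.471 mm/year.
For B, 53.7 / 0.471 = 114.01 years ≈ 114 bands.

114 bands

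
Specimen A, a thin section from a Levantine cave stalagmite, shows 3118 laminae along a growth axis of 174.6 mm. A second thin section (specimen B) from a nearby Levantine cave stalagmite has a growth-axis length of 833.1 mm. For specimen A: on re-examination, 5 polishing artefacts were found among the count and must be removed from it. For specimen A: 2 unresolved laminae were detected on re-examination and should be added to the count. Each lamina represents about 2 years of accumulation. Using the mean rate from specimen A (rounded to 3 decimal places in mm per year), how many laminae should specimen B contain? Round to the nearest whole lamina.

14877 laminae

Specimen A: true lamina count = 3118 − 5 + 2 = 3115.
Specimen A: multiplying by 2 years per lamina: 3115 × 2 = 6230 years.
A: Mean rate = 174.6 mm / 6230 years ≈ 0.028 mm per year.
B spans 833.1 / 0.028 = 29753.57 years; at 2 years per lamina that is 29753.57 / 2 ≈ 14877 laminae.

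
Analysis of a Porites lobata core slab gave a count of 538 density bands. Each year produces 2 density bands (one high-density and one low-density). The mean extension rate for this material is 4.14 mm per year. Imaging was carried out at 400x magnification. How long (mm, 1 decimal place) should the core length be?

1113.7 mm

538 density bands at 2 per year is 538 / 2 = 269 years.
269 years at 4.14 mm/year gives 4.14 × 269 = 1113.7 mm.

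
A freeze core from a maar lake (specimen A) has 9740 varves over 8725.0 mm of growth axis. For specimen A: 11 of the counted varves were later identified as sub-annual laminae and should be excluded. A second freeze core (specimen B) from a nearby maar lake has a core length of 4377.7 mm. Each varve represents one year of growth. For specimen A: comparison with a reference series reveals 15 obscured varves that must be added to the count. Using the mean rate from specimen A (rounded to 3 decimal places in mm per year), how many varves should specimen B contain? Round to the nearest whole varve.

4891 varves

Specimen A: adjusted count: 9740 − 11 + 15 = 9744 varves.
A: Extension rate ≈ 8725.0 / 9744 = 0.895 mm/yr.
B spans 4377.7 / 0.895 = 4891.28 years ≈ 4891 varves.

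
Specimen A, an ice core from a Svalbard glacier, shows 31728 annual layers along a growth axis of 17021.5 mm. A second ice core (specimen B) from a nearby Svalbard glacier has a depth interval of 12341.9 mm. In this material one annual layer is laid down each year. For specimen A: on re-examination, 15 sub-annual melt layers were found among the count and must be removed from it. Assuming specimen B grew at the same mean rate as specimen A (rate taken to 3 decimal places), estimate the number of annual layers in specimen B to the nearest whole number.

Specimen A: adjusted count: 31728 − 15 = 31713 annual layers.
A: Extension rate ≈ 17021.5 / 31713 = 0.537 mm/yr.
For B, 12341.9 / 0.537 = 22983.05 years ≈ 22983 annual layers.

22983 annual layers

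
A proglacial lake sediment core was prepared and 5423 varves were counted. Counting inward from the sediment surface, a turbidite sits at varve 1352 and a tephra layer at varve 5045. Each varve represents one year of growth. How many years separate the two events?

3693 years

5045 − 1352 = 3693 varves lie between the two events.
One varve per year makes the interval 3693 years.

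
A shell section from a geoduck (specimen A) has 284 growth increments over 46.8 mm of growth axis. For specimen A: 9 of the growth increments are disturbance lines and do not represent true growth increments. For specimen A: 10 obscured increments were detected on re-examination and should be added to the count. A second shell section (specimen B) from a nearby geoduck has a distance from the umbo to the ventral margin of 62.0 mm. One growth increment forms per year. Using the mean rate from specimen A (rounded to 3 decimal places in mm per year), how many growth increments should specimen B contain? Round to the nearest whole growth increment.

378 growth increments

Specimen A: correcting the raw count gives 284 − 9 + 10 = 285 true growth increments.
A: Extension rate ≈ 46.8 / 285 = 0.164 mm per year.
Specimen B: 62.0 mm / 0.164 mm per year = 378.05 years ≈ 378 growth increments.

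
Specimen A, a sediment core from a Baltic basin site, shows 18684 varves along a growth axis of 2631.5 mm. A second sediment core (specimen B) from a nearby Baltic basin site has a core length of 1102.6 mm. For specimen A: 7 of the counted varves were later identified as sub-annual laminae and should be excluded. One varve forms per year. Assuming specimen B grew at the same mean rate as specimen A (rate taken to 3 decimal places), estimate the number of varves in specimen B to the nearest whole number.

7820 varves

Specimen A: adjusted count: 18684 − 7 = 18677 varves.
A: Mean rate = 2631.5 mm / 18677 years ≈ 0.141 mm/year.
For B, 1102.6 / 0.141 = 7819.86 years ≈ 7820 varves.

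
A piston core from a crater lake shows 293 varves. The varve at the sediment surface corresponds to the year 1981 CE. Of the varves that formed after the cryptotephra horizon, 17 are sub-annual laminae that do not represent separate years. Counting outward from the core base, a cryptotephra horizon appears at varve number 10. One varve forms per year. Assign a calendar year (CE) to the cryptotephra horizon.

1715 CE

The cryptotephra horizon sits at varve 10 from the core base, so 293 − 10 = 283 varves formed after it.
283 − 17 false = 266 true varves after the cryptotephra horizon.
Counting back 266 years from 1981 CE places the cryptotephra horizon in 1981 − 266 = 1715 CE.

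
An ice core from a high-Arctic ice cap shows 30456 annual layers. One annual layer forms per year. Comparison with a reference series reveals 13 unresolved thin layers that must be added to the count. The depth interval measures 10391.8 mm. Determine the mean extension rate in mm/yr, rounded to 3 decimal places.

True annual layer count = 30456 + 13 = 30469.
Mean rate = 10391.8 mm / 30469 years ≈ 0.341 mm/yr.

0.341 mm/yr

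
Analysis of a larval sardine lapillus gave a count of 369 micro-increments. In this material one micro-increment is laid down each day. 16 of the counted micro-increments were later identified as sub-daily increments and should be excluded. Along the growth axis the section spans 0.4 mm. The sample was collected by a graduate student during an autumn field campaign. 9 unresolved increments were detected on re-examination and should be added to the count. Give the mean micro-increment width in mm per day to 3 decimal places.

0.001 mm per day

Adjusted count: 369 − 16 + 9 = 362 micro-increments.
Mean rate = 0.4 mm / 362 days ≈ 0.001 mm per day.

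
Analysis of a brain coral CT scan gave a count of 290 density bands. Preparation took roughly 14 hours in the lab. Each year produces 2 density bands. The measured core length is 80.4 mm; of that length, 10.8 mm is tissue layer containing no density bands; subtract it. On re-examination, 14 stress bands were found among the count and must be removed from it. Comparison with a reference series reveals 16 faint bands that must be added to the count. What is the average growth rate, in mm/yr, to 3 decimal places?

After corrections the count is 290 − 14 + 16 = 292 density bands.
Dividing by 2 density bands per year: 292 / 2 = 146 years.
Net length = 80.4 − 10.8 = 69.6 mm.
Mean rate = 69.6 mm / 146 years ≈ 0.477 mm/yr.

0.477 mm/yr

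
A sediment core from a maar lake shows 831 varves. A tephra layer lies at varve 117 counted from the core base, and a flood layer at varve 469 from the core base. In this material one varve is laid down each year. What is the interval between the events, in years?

Separation: 469 − 117 = 352 varves.
That is 352 years at one varve per year.

352 years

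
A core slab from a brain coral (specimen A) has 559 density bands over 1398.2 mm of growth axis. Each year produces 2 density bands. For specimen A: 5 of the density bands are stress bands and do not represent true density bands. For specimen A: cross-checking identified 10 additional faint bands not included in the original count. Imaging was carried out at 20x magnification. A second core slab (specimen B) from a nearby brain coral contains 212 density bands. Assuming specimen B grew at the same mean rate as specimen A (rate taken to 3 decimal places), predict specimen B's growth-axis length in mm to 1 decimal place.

525.5 mm

Specimen A: after corrections the count is 559 − 5 + 10 = 564 density bands.
Specimen A: 564 density bands at 2 per year is 564 / 2 = 282 years.
A: 1398.2 mm over 282 years gives 1398.2 / 282 ≈ 4.958 mm per year.
Specimen B: 212 density bands at 2 per year is 212 / 2 = 106 years. Length of B = 4.958 × 106 = 525.5 mm.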